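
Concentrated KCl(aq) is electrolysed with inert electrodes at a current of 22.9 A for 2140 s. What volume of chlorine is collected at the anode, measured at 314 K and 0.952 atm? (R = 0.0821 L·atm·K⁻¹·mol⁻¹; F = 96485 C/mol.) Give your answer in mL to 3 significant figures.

Q = It = 22.9 × 2140 = 49010 C
n(e⁻) = Q/F = 49010/96485 = 0.5080 mol
2Cl⁻ → Cl₂ + 2e⁻, so n(Cl₂) = 0.5080 / 2 = 0.2540 mol
V = nRT/P = 0.2540 × 0.0821 × 314 / 0.952 = 6.878 L
= 6880 mL

6880 mL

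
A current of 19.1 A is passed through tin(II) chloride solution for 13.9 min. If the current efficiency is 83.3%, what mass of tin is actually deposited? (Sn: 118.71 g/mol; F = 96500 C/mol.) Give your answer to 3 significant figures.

8.16 g

Q = 19.1 × 834 = 15930 C
n(e⁻) = 15930 / 96500 = 0.1651 mol
Sn²⁺ + 2e⁻ → Sn, so theoretical m(Sn) = 0.08255 × 118.71 = 9.800 g
Actual mass = 83.3% × 9.800 = 8.16 g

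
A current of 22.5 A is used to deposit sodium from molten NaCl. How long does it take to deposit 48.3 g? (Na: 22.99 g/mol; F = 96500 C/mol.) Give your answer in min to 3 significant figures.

150 min

n(Na) = 48.3 / 22.99 = 2.101 mol
Na⁺ + e⁻ → Na, so n(e⁻) = 2.101 mol
Q = 2.101 × 96500 = 2.027×10^5 C
t = Q / I = 2.027×10^5 / 22.5 = 9009 s = 150 min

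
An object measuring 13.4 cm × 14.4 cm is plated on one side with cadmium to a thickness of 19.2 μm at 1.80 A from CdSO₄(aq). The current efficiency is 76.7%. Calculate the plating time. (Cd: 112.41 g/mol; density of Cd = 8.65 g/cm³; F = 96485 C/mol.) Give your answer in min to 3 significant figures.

Plated area = 13.4 × 14.4 = 193.0 cm²
Volume = 193.0 × 19.2×10⁻⁴ cm = 0.3706 cm³
m(Cd) = 0.3706 × 8.65 = 3.206 g
n(Cd) = 3.206 / 112.41 = 0.02852 mol; n(e⁻) = 2 × 0.02852 = 0.05704 mol
Q = 0.05704 × 96485 / 0.767 = 7175 C
t = 7175 / 1.80 = 3986 s = 66.4 min

66.4 min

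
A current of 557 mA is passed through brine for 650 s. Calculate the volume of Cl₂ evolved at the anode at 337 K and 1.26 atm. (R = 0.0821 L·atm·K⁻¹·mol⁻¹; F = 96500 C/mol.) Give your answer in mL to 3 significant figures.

Q = It = 0.557 × 650 = 362.1 C
n(e⁻) = 362.1 / 96500 = 0.003752 mol
2Cl⁻ → Cl₂ + 2e⁻, so n(Cl₂) = 0.003752 / 2 = 0.001876 mol
V = nRT/P = 0.001876 × 0.0821 × 337 / 1.26 = 0.04119 L
= 41.2 mL

41.2 mL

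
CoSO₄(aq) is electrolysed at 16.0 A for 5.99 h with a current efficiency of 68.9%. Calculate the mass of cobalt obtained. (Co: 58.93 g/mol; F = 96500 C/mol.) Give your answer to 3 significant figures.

72.6 g

Q = 16.0 × 21564 = 3.450×10^5 C
n(e⁻) = 3.450×10^5 / 96500 = 3.575 mol
Co²⁺ + 2e⁻ → Co, so theoretical m(Co) = 1.788 × 58.93 = 105.4 g
Actual mass = 68.9% × 105.4 = 72.6 g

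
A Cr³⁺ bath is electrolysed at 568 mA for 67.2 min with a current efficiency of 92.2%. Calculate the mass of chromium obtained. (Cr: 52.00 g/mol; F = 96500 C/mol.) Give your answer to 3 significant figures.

Q = 0.568 × 4032 = 2290 C
n(e⁻) = 2290 / 96500 = 0.02373 mol
Cr³⁺ + 3e⁻ → Cr, so theoretical m(Cr) = 0.007910 × 52.00 = 0.4113 g
Actual mass = 92.2% × 0.4113 = 0.379 g

0.379 g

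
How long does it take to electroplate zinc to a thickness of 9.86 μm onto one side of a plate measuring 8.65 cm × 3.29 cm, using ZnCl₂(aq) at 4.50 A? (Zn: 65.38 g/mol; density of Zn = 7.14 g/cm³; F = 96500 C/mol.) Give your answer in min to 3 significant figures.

Plated area = 8.65 × 3.29 = 28.46 cm²
Volume = 28.46 × 9.86×10⁻⁴ cm = 0.02806 cm³
m(Zn) = 0.02806 × 7.14 = 0.2003 g
n(Zn) = 0.2003 / 65.38 = 0.003064 mol; n(e⁻) = 2 × 0.003064 = 0.006128 mol
Q = 0.006128 × 96500 = 591.4 C
t = 591.4 / 4.50 = 131.4 s = 2.19 min

2.19 min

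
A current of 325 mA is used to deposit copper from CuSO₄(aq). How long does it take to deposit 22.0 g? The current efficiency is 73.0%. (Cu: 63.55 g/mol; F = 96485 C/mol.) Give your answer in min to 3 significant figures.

n(Cu) = 22.0 / 63.55 = 0.3462 mol
Cu²⁺ + 2e⁻ → Cu, so n(e⁻) = 2 × 0.3462 = 0.6924 mol
Q = 0.6924 × 96485 / 0.730 = 91520 C
t = Q / I = 91520 / 0.325 = 2.816×10^5 s = 4690 min

4690 min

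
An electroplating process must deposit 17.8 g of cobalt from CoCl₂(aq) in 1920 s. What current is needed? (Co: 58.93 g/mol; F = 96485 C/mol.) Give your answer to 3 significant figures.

n(Co) = 17.8 / 58.93 = 0.3021 mol
Co²⁺ + 2e⁻ → Co, so n(e⁻) = 2 × 0.3021 = 0.6042 mol
Q = 0.6042 × 96485 = 58300 C
I = Q / t = 58300 / 1920 s = 30.4 A

30.4 A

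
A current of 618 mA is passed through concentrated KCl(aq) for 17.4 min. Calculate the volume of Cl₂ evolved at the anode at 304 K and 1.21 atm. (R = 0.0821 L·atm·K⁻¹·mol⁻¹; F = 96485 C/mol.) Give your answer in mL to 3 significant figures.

69.0 mL

Charge passed = 0.618 × 1044 = 645.2 C
n(e⁻) = Q/F = 645.2/96485 = 0.006687 mol
2Cl⁻ → Cl₂ + 2e⁻, so n(Cl₂) = 0.006687 / 2 = 0.003344 mol
V = nRT/P = 0.003344 × 0.0821 × 304 / 1.21 = 0.06898 L
= 69.0 mL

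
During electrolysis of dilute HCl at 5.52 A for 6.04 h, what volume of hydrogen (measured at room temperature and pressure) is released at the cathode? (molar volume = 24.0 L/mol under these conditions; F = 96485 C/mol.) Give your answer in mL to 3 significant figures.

Q = It = 5.52 × 21744 = 1.200×10^5 C
n(e⁻) = Q/F = 1.200×10^5/96485 = 1.244 mol
2H⁺ + 2e⁻ → H₂, so n(H₂) = 1.244 / 2 = 0.6220 mol
V = 0.6220 × 24.0 = 14.93 L
= 14900 mL

14900 mL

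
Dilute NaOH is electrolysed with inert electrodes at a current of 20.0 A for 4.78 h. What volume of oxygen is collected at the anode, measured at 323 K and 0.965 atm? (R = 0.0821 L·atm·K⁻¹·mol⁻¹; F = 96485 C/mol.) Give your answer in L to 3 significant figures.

Q = 20.0 A × 17208 s = 3.442×10^5 C
n(e⁻) = Q/F = 3.442×10^5/96485 = 3.567 mol
2H₂O → O₂ + 4H⁺ + 4e⁻, so n(O₂) = 3.567 / 4 = 0.8918 mol
V = nRT/P = 0.8918 × 0.0821 × 323 / 0.965 = 24.51 L

24.5 L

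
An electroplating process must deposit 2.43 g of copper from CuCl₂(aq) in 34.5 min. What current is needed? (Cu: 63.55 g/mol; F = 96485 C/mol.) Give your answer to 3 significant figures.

n(Cu) = 2.43 / 63.55 = 0.03824 mol
Cu²⁺ + 2e⁻ → Cu, so n(e⁻) = 2 × 0.03824 = 0.07648 mol
Q = 0.07648 × 96485 = 7379 C
I = Q / t = 7379 / 2070 s = 3.56 A

3.56 A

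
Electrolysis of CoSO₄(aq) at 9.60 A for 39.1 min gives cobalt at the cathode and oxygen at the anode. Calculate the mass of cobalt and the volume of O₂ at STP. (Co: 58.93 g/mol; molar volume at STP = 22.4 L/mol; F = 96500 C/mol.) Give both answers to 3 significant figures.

Q = 9.60 × 2346 = 22520 C; n(e⁻) = 22520 / 96500 = 0.2334 mol
Cathode: Co²⁺ + 2e⁻ → Co → n(Co) = 0.2334/2 = 0.1167 mol → 6.88 g
Anode: 2H₂O → O₂ + 4H⁺ + 4e⁻ → n(O₂) = 0.2334/4 = 0.05835 mol → 1.31 L

6.88 g Co; 1.31 L O₂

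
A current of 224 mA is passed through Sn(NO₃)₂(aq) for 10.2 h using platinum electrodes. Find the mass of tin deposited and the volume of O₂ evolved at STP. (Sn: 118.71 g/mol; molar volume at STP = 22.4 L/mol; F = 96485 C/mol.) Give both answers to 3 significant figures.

Q = 0.224 × 36720 = 8225 C; n(e⁻) = 8225 / 96485 = 0.08525 mol
Cathode: Sn²⁺ + 2e⁻ → Sn → n(Sn) = 0.08525/2 = 0.04263 mol → 5.06 g
Anode: 2H₂O → O₂ + 4H⁺ + 4e⁻ → n(O₂) = 0.08525/4 = 0.02131 mol → 0.477 L

5.06 g Sn; 0.477 L O₂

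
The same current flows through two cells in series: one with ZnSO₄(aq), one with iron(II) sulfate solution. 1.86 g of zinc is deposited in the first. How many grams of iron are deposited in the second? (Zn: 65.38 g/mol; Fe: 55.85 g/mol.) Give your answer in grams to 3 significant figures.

n(Zn) = 1.86 / 65.38 = 0.02845 mol
Zn²⁺ + 2e⁻ → Zn, so n(e⁻) = 2 × 0.02845 = 0.05690 mol
The cells are in series, so the same charge (and hence the same n(e⁻) = 0.05690 mol) passes through both.
Fe²⁺ + 2e⁻ → Fe, so n(Fe) = 0.05690 / 2 = 0.02845 mol
m(Fe) = 0.02845 × 55.85 = 1.59 g

1.59 g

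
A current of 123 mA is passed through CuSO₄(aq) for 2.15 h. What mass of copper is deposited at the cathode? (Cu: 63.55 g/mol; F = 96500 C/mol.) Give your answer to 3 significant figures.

0.313 g

Charge passed = 0.123 × 7740 = 952.0 C
Moles of electrons = 952.0 / 96500 = 0.009865 mol
Cu²⁺ + 2e⁻ → Cu, so n(Cu) = 0.009865 / 2 = 0.004933 mol
m = 0.004933 × 63.55 = 0.313 g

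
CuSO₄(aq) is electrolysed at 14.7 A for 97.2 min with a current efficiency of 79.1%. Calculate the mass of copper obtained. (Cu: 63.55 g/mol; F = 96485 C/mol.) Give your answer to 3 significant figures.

Q = 14.7 × 5832 = 85730 C
n(e⁻) = 85730 / 96485 = 0.8885 mol
Cu²⁺ + 2e⁻ → Cu, so theoretical m(Cu) = 0.4443 × 63.55 = 28.24 g
Actual mass = 79.1% × 28.24 = 22.3 g

22.3 g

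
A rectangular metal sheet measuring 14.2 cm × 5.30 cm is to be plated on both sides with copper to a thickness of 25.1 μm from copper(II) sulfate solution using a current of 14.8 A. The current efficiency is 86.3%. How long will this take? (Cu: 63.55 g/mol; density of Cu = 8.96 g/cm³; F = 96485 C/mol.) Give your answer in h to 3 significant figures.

Plated area = 2 × 14.2 × 5.30 = 150.5 cm²
Volume = 150.5 × 25.1×10⁻⁴ cm = 0.3778 cm³
m(Cu) = 0.3778 × 8.96 = 3.385 g
n(Cu) = 3.385 / 63.55 = 0.05327 mol; n(e⁻) = 2 × 0.05327 = 0.1065 mol
Q = 0.1065 × 96485 / 0.863 = 11910 C
t = 11910 / 14.8 = 804.7 s = 0.224 h

0.224 h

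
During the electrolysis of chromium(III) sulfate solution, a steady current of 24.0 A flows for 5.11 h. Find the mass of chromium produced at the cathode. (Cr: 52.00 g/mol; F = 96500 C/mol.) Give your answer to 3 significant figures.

79.3 g

Q = It = 24.0 × 18396 = 4.415×10^5 C
n(e⁻) = 4.415×10^5 / 96500 = 4.575 mol
Cr³⁺ + 3e⁻ → Cr, so n(Cr) = 4.575 / 3 = 1.525 mol
m = 1.525 × 52.00 = 79.3 g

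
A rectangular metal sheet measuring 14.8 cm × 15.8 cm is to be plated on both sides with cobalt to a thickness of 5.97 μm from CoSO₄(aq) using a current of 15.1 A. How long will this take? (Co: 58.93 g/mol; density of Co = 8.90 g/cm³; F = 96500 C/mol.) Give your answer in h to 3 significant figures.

0.150 h

Plated area = 2 × 14.8 × 15.8 = 467.7 cm²
Volume = 467.7 × 5.97×10⁻⁴ cm = 0.2792 cm³
m(Co) = 0.2792 × 8.90 = 2.485 g
n(Co) = 2.485 / 58.93 = 0.04217 mol; n(e⁻) = 2 × 0.04217 = 0.08434 mol
Q = 0.08434 × 96500 = 8139 C
t = 8139 / 15.1 = 539.0 s = 0.150 h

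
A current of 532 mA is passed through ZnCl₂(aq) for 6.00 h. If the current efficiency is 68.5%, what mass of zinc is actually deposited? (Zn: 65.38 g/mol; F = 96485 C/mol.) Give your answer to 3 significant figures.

2.67 g

Q = 0.532 × 21600 = 11490 C
n(e⁻) = 11490 / 96485 = 0.1191 mol
Zn²⁺ + 2e⁻ → Zn, so theoretical m(Zn) = 0.05955 × 65.38 = 3.893 g
Actual mass = 68.5% × 3.893 = 2.67 g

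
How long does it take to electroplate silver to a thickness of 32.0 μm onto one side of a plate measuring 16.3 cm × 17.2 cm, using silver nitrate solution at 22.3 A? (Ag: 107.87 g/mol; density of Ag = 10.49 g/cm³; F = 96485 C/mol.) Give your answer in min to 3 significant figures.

Plated area = 16.3 × 17.2 = 280.4 cm²
Volume = 280.4 × 32.0×10⁻⁴ cm = 0.8973 cm³
m(Ag) = 0.8973 × 10.49 = 9.413 g
n(Ag) = 9.413 / 107.87 = 0.08726 mol; n(e⁻) = 0.08726 mol
Q = 0.08726 × 96485 = 8419 C
t = 8419 / 22.3 = 377.5 s = 6.29 min

6.29 min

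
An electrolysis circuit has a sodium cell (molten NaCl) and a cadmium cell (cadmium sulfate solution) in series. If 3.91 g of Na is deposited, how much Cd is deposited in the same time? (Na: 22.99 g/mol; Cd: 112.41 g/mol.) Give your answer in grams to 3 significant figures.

9.56 g

n(Na) = 3.91 / 22.99 = 0.1701 mol
Na⁺ + e⁻ → Na, so n(e⁻) = 0.1701 mol
The cells are in series, so the same charge (and hence the same n(e⁻) = 0.1701 mol) passes through both.
Cd²⁺ + 2e⁻ → Cd, so n(Cd) = 0.1701 / 2 = 0.08505 mol
m(Cd) = 0.08505 × 112.41 = 9.56 g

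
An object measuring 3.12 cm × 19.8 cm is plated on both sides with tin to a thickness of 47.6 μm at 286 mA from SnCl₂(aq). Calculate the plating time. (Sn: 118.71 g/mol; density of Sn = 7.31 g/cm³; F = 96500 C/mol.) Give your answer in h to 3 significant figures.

Plated area = 2 × 3.12 × 19.8 = 123.6 cm²
Volume = 123.6 × 47.6×10⁻⁴ cm = 0.5883 cm³
m(Sn) = 0.5883 × 7.31 = 4.300 g
n(Sn) = 4.300 / 118.71 = 0.03622 mol; n(e⁻) = 2 × 0.03622 = 0.07244 mol
Q = 0.07244 × 96500 = 6990 C
t = 6990 / 0.286 = 24440 s = 6.79 h

6.79 h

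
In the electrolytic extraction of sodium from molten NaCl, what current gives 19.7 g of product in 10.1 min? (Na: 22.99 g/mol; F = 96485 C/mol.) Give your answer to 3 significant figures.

136 A

n(Na) = 19.7 / 22.99 = 0.8569 mol
Na⁺ + e⁻ → Na, so n(e⁻) = 0.8569 mol
Q = 0.8569 × 96485 = 82680 C
I = Q / t = 82680 / 606 s = 136 A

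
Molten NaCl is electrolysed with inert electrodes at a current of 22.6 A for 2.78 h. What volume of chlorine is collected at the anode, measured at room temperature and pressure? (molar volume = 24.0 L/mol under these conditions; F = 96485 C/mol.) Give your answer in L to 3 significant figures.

28.1 L

Q = It = 22.6 × 10008 = 2.262×10^5 C
n(e⁻) = 2.262×10^5 / 96485 = 2.344 mol
2Cl⁻ → Cl₂ + 2e⁻, so n(Cl₂) = 2.344 / 2 = 1.172 mol
V = 1.172 × 24.0 = 28.13 L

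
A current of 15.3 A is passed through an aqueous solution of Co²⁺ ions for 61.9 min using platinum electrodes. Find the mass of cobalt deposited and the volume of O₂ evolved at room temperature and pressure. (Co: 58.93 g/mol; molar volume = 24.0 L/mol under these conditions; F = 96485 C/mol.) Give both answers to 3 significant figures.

Q = 15.3 × 3714 = 56820 C; n(e⁻) = 56820 / 96485 = 0.5889 mol
Cathode: Co²⁺ + 2e⁻ → Co → n(Co) = 0.5889/2 = 0.2945 mol → 17.4 g
Anode: 2H₂O → O₂ + 4H⁺ + 4e⁻ → n(O₂) = 0.5889/4 = 0.1472 mol → 3.53 L

17.4 g Co; 3.53 L O₂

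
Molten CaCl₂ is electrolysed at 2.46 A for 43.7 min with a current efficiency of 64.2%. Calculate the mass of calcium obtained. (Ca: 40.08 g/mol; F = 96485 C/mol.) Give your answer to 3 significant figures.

0.860 g

Q = 2.46 × 2622 = 6450 C
n(e⁻) = 6450 / 96485 = 0.06685 mol
Ca²⁺ + 2e⁻ → Ca, so theoretical m(Ca) = 0.03343 × 40.08 = 1.340 g
Actual mass = 64.2% × 1.340 = 0.860 g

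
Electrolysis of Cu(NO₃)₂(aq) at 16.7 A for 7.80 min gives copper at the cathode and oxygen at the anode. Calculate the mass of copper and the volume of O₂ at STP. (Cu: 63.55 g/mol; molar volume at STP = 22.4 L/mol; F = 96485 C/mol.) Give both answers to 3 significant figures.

Q = 16.7 × 468 = 7816 C; n(e⁻) = 7816 / 96485 = 0.08101 mol
Cathode: Cu²⁺ + 2e⁻ → Cu → n(Cu) = 0.08101/2 = 0.04051 mol → 2.57 g
Anode: 2H₂O → O₂ + 4H⁺ + 4e⁻ → n(O₂) = 0.08101/4 = 0.02025 mol → 0.454 L

2.57 g Cu; 0.454 L O₂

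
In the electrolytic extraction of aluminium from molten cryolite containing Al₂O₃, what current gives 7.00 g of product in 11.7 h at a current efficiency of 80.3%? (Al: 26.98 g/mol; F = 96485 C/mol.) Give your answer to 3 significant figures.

2.22 A

n(Al) = 7.00 / 26.98 = 0.2595 mol
Al³⁺ + 3e⁻ → Al, so n(e⁻) = 3 × 0.2595 = 0.7785 mol
Q = 0.7785 × 96485 / 0.803 = 93540 C
I = Q / t = 93540 / 42120 s = 2.22 A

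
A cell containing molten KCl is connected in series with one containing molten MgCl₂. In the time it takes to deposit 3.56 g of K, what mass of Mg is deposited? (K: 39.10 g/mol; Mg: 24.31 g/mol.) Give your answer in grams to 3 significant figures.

1.11 g

n(K) = 3.56 / 39.10 = 0.09105 mol
K⁺ + e⁻ → K, so n(e⁻) = 0.09105 mol
Since the cells are in series, n(e⁻) in the Mg cell is also 0.09105 mol.
Mg²⁺ + 2e⁻ → Mg, so n(Mg) = 0.09105 / 2 = 0.04553 mol
m(Mg) = 0.04553 × 24.31 = 1.11 g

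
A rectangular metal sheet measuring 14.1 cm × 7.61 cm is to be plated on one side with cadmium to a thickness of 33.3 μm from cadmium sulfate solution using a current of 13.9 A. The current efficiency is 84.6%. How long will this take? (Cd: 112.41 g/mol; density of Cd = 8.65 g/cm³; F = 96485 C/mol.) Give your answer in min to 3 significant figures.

7.52 min

Plated area = 14.1 × 7.61 = 107.3 cm²
Volume = 107.3 × 33.3×10⁻⁴ cm = 0.3573 cm³
m(Cd) = 0.3573 × 8.65 = 3.091 g
n(Cd) = 3.091 / 112.41 = 0.02750 mol; n(e⁻) = 2 × 0.02750 = 0.05500 mol
Q = 0.05500 × 96485 / 0.846 = 6273 C
t = 6273 / 13.9 = 451.3 s = 7.52 min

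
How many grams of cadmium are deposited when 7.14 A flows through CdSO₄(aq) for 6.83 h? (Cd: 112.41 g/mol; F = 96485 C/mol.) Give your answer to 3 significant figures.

102 g

Q = 7.14 A × 24588 s = 1.756×10^5 C
Moles of electrons = 1.756×10^5 / 96485 = 1.820 mol
Cd²⁺ + 2e⁻ → Cd, so n(Cd) = 1.820 / 2 = 0.9100 mol
m = 0.9100 × 112.41 = 102 g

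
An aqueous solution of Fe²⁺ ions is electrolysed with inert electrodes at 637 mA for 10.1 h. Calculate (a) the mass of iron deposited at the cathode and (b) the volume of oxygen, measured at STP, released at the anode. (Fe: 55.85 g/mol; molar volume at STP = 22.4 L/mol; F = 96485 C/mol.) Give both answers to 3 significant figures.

6.70 g Fe; 1.34 L O₂

Q = 0.637 × 36360 = 23160 C; n(e⁻) = 23160 / 96485 = 0.2400 mol
Cathode: Fe²⁺ + 2e⁻ → Fe → n(Fe) = 0.2400/2 = 0.1200 mol → 6.70 g
Anode: 2H₂O → O₂ + 4H⁺ + 4e⁻ → n(O₂) = 0.2400/4 = 0.06000 mol → 1.34 L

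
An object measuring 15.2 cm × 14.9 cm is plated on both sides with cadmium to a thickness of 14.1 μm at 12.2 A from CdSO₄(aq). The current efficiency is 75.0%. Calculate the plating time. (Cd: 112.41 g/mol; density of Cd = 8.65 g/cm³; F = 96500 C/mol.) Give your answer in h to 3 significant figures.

0.288 h

Plated area = 2 × 15.2 × 14.9 = 453.0 cm²
Volume = 453.0 × 14.1×10⁻⁴ cm = 0.6387 cm³
m(Cd) = 0.6387 × 8.65 = 5.525 g
n(Cd) = 5.525 / 112.41 = 0.04915 mol; n(e⁻) = 2 × 0.04915 = 0.09830 mol
Q = 0.09830 × 96500 / 0.750 = 12650 C
t = 12650 / 12.2 = 1037 s = 0.288 h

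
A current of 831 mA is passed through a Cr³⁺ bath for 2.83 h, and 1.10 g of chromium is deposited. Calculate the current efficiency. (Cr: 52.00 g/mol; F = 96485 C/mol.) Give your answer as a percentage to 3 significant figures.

72.3%

Q = 0.831 × 10188 = 8466 C
n(e⁻) = 8466 / 96485 = 0.08774 mol
Cr³⁺ + 3e⁻ → Cr, so theoretical n(Cr) = 0.02925 mol → 1.521 g
Efficiency = 1.10 / 1.521 = 0.7232 = 72.3%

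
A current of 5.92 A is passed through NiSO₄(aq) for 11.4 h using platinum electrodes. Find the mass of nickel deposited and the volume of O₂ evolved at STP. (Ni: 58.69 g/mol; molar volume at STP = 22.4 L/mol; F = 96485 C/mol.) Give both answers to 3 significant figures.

Q = 5.92 × 41040 = 2.430×10^5 C; n(e⁻) = 2.430×10^5 / 96485 = 2.519 mol
Cathode: Ni²⁺ + 2e⁻ → Ni → n(Ni) = 2.519/2 = 1.260 mol → 73.9 g
Anode: 2H₂O → O₂ + 4H⁺ + 4e⁻ → n(O₂) = 2.519/4 = 0.6298 mol → 14.1 L

73.9 g Ni; 14.1 L O₂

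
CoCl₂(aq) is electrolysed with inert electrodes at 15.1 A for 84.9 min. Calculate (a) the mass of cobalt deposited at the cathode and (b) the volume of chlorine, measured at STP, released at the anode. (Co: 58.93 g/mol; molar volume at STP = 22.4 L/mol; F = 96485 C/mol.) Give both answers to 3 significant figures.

23.5 g Co; 8.93 L Cl₂

Q = 15.1 × 5094 = 76920 C; n(e⁻) = 76920 / 96485 = 0.7972 mol
Cathode: Co²⁺ + 2e⁻ → Co → n(Co) = 0.7972/2 = 0.3986 mol → 23.5 g
Anode: 2Cl⁻ → Cl₂ + 2e⁻ → n(Cl₂) = 0.7972/2 = 0.3986 mol → 8.93 L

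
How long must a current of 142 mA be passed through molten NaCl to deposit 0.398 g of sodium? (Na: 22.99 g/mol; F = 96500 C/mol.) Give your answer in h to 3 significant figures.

3.27 h

n(Na) = 0.398 / 22.99 = 0.01731 mol
Na⁺ + e⁻ → Na, so n(e⁻) = 0.01731 mol
Q = 0.01731 × 96500 = 1670 C
t = Q / I = 1670 / 0.142 = 11760 s = 3.27 h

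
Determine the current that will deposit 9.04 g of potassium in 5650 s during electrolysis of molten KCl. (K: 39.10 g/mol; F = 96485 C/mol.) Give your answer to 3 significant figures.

3.95 A

n(K) = 9.04 / 39.10 = 0.2312 mol
K⁺ + e⁻ → K, so n(e⁻) = 0.2312 mol
Q = 0.2312 × 96485 = 22310 C
I = Q / t = 22310 / 5650 s = 3.95 A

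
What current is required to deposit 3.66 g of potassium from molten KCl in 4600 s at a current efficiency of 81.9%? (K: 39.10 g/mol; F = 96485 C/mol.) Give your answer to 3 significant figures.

2.40 A

n(K) = 3.66 / 39.10 = 0.09361 mol
K⁺ + e⁻ → K, so n(e⁻) = 0.09361 mol
Q = 0.09361 × 96485 / 0.819 = 11030 C
I = Q / t = 11030 / 4600 s = 2.40 A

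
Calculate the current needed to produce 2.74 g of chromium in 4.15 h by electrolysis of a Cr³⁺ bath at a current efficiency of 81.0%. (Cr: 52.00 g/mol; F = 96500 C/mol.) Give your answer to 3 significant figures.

1.26 A

n(Cr) = 2.74 / 52.00 = 0.05269 mol
Cr³⁺ + 3e⁻ → Cr, so n(e⁻) = 3 × 0.05269 = 0.1581 mol
Q = 0.1581 × 96500 / 0.810 = 18840 C
I = Q / t = 18840 / 14940 s = 1.26 A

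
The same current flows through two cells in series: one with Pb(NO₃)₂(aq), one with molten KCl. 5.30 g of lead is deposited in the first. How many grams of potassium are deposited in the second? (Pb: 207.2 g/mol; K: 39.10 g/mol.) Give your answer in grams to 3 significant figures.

n(Pb) = 5.30 / 207.2 = 0.02558 mol
Pb²⁺ + 2e⁻ → Pb, so n(e⁻) = 2 × 0.02558 = 0.05116 mol
The cells are in series, so the same charge (and hence the same n(e⁻) = 0.05116 mol) passes through both.
K⁺ + e⁻ → K, so n(K) = 0.05116 mol
m(K) = 0.05116 × 39.10 = 2.00 g

2.00 g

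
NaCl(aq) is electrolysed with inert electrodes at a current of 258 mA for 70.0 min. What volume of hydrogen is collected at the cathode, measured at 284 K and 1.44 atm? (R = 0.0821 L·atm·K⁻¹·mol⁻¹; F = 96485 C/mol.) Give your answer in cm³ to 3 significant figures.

Q = It = 0.258 × 4200 = 1084 C
Moles of electrons = 1084 / 96485 = 0.01123 mol
2H⁺ + 2e⁻ → H₂, so n(H₂) = 0.01123 / 2 = 0.005615 mol
V = nRT/P = 0.005615 × 0.0821 × 284 / 1.44 = 0.09092 L
= 90.9 cm³

90.9 cm³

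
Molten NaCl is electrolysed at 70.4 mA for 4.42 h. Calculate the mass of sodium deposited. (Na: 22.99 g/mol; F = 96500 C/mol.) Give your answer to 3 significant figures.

Charge passed = 0.0704 × 15912 = 1120 C
n(e⁻) = Q/F = 1120/96500 = 0.01161 mol
Na⁺ + e⁻ → Na, so n(Na) = 0.01161 mol
m = 0.01161 × 22.99 = 0.267 g

0.267 g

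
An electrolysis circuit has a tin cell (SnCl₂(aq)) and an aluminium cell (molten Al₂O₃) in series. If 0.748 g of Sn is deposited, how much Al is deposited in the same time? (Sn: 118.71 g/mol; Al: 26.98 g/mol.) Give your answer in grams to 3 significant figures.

n(Sn) = 0.748 / 118.71 = 0.006301 mol
Sn²⁺ + 2e⁻ → Sn, so n(e⁻) = 2 × 0.006301 = 0.01260 mol
Same current for the same time ⇒ same n(e⁻) = 0.01260 mol in both cells.
Al³⁺ + 3e⁻ → Al, so n(Al) = 0.01260 / 3 = 0.004200 mol
m(Al) = 0.004200 × 26.98 = 0.113 g

0.113 g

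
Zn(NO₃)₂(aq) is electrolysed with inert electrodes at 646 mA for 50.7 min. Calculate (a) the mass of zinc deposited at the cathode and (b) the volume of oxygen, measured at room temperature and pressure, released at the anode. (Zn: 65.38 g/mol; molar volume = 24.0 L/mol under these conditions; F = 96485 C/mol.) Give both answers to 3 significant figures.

Q = 0.646 × 3042 = 1965 C; n(e⁻) = 1965 / 96485 = 0.02037 mol
Cathode: Zn²⁺ + 2e⁻ → Zn → n(Zn) = 0.02037/2 = 0.01019 mol → 0.666 g
Anode: 2H₂O → O₂ + 4H⁺ + 4e⁻ → n(O₂) = 0.02037/4 = 0.005093 mol → 0.122 L

0.666 g Zn; 0.122 L O₂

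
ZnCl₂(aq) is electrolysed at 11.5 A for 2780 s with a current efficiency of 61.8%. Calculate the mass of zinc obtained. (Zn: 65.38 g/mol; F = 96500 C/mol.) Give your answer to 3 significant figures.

Q = 11.5 × 2780 = 31970 C
n(e⁻) = 31970 / 96500 = 0.3313 mol
Zn²⁺ + 2e⁻ → Zn, so theoretical m(Zn) = 0.1657 × 65.38 = 10.83 g
Actual mass = 61.8% × 10.83 = 6.69 g

6.69 g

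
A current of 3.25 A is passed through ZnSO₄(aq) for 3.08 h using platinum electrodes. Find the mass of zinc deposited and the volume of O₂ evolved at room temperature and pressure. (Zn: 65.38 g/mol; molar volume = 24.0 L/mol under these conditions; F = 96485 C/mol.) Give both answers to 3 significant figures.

12.2 g Zn; 2.24 L O₂

Q = 3.25 × 11088 = 36040 C; n(e⁻) = 36040 / 96485 = 0.3735 mol
Cathode: Zn²⁺ + 2e⁻ → Zn → n(Zn) = 0.3735/2 = 0.1868 mol → 12.2 g
Anode: 2H₂O → O₂ + 4H⁺ + 4e⁻ → n(O₂) = 0.3735/4 = 0.09338 mol → 2.24 L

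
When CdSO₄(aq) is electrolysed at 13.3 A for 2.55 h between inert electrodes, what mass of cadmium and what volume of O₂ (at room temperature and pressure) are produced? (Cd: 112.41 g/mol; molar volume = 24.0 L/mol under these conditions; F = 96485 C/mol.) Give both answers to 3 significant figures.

Q = 13.3 × 9180 = 1.221×10^5 C; n(e⁻) = 1.221×10^5 / 96485 = 1.265 mol
Cathode: Cd²⁺ + 2e⁻ → Cd → n(Cd) = 1.265/2 = 0.6325 mol → 71.1 g
Anode: 2H₂O → O₂ + 4H⁺ + 4e⁻ → n(O₂) = 1.265/4 = 0.3163 mol → 7.59 L

71.1 g Cd; 7.59 L O₂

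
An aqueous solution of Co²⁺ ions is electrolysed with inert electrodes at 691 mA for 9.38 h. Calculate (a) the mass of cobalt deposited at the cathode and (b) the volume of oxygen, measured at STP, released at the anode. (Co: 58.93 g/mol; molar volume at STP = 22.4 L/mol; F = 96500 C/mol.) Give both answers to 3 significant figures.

7.12 g Co; 1.35 L O₂

Q = 0.691 × 33768 = 23330 C; n(e⁻) = 23330 / 96500 = 0.2418 mol
Cathode: Co²⁺ + 2e⁻ → Co → n(Co) = 0.2418/2 = 0.1209 mol → 7.12 g
Anode: 2H₂O → O₂ + 4H⁺ + 4e⁻ → n(O₂) = 0.2418/4 = 0.06045 mol → 1.35 L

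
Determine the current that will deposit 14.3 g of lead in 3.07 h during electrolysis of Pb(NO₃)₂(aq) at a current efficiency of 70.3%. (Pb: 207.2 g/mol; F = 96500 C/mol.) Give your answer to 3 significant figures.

1.71 A

n(Pb) = 14.3 / 207.2 = 0.06902 mol
Pb²⁺ + 2e⁻ → Pb, so n(e⁻) = 2 × 0.06902 = 0.1380 mol
Q = 0.1380 × 96500 / 0.703 = 18940 C
I = Q / t = 18940 / 11052 s = 1.71 A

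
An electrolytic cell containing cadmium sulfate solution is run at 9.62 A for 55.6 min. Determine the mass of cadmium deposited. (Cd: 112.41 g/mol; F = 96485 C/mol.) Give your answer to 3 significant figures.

18.7 g

Q = 9.62 A × 3336 s = 32090 C
n(e⁻) = 32090 / 96485 = 0.3326 mol
Cd²⁺ + 2e⁻ → Cd, so n(Cd) = 0.3326 / 2 = 0.1663 mol
m = 0.1663 × 112.41 = 18.7 g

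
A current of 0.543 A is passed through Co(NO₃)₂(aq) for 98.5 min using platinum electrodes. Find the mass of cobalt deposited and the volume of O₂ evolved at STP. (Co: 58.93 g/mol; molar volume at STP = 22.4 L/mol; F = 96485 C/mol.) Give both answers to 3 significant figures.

Q = 0.543 × 5910 = 3209 C; n(e⁻) = 3209 / 96485 = 0.03326 mol
Cathode: Co²⁺ + 2e⁻ → Co → n(Co) = 0.03326/2 = 0.01663 mol → 0.980 g
Anode: 2H₂O → O₂ + 4H⁺ + 4e⁻ → n(O₂) = 0.03326/4 = 0.008315 mol → 0.186 L

0.980 g Co; 0.186 L O₂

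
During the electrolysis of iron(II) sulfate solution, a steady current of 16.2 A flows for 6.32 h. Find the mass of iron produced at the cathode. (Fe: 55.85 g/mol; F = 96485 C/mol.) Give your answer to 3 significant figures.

107 g

Q = 16.2 A × 22752 s = 3.686×10^5 C
n(e⁻) = Q/F = 3.686×10^5/96485 = 3.820 mol
Fe²⁺ + 2e⁻ → Fe, so n(Fe) = 3.820 / 2 = 1.910 mol
m = 1.910 × 55.85 = 107 g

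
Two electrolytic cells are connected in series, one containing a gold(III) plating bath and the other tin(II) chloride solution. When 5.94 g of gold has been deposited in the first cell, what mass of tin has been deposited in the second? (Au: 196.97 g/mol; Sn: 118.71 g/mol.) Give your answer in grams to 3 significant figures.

5.37 g

n(Au) = 5.94 / 196.97 = 0.03016 mol
Au³⁺ + 3e⁻ → Au, so n(e⁻) = 3 × 0.03016 = 0.09048 mol
Since the cells are in series, n(e⁻) in the Sn cell is also 0.09048 mol.
Sn²⁺ + 2e⁻ → Sn, so n(Sn) = 0.09048 / 2 = 0.04524 mol
m(Sn) = 0.04524 × 118.71 = 5.37 g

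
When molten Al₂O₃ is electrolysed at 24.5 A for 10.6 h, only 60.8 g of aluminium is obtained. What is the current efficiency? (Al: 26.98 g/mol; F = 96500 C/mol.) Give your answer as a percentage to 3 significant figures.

69.8%

Q = 24.5 × 38160 = 9.349×10^5 C
n(e⁻) = 9.349×10^5 / 96500 = 9.688 mol
Al³⁺ + 3e⁻ → Al, so theoretical n(Al) = 3.229 mol → 87.12 g
Efficiency = 60.8 / 87.12 = 0.6979 = 69.8%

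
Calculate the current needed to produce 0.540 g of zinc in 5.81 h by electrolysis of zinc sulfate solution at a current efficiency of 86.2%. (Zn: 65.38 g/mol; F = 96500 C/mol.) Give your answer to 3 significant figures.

0.0884 A

n(Zn) = 0.540 / 65.38 = 0.008259 mol
Zn²⁺ + 2e⁻ → Zn, so n(e⁻) = 2 × 0.008259 = 0.01652 mol
Q = 0.01652 × 96500 / 0.862 = 1849 C
I = Q / t = 1849 / 20916 s = 0.0884 A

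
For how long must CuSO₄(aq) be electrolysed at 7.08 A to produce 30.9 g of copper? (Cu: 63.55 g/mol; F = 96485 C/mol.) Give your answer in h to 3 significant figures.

3.68 h

n(Cu) = 30.9 / 63.55 = 0.4862 mol
Cu²⁺ + 2e⁻ → Cu, so n(e⁻) = 2 × 0.4862 = 0.9724 mol
Q = 0.9724 × 96485 = 93820 C
t = Q / I = 93820 / 7.08 = 13250 s = 3.68 h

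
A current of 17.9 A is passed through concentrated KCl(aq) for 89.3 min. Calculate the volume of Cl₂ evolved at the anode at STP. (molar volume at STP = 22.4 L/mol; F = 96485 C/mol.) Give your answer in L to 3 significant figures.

11.1 L

Q = 17.9 A × 5358 s = 95910 C
Moles of electrons = 95910 / 96485 = 0.9940 mol
2Cl⁻ → Cl₂ + 2e⁻, so n(Cl₂) = 0.9940 / 2 = 0.4970 mol
V = 0.4970 × 22.4 = 11.13 L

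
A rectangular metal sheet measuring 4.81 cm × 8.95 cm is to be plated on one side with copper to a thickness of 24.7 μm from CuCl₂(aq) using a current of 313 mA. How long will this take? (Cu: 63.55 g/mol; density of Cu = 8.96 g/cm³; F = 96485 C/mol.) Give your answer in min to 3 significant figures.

Plated area = 4.81 × 8.95 = 43.05 cm²
Volume = 43.05 × 24.7×10⁻⁴ cm = 0.1063 cm³
m(Cu) = 0.1063 × 8.96 = 0.9524 g
n(Cu) = 0.9524 / 63.55 = 0.01499 mol; n(e⁻) = 2 × 0.01499 = 0.02998 mol
Q = 0.02998 × 96485 = 2893 C
t = 2893 / 0.313 = 9243 s = 154 min

154 min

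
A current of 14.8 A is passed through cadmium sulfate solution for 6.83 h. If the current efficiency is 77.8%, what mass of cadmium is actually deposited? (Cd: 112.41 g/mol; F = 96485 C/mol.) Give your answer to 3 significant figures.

Q = 14.8 × 24588 = 3.639×10^5 C
n(e⁻) = 3.639×10^5 / 96485 = 3.772 mol
Cd²⁺ + 2e⁻ → Cd, so theoretical m(Cd) = 1.886 × 112.41 = 212.0 g
Actual mass = 77.8% × 212.0 = 165 g

165 g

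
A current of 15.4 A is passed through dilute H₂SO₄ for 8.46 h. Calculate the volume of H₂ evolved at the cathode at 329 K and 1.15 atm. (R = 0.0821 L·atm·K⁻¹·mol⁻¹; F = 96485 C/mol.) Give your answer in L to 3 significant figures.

57.1 L

Q = 15.4 A × 30456 s = 4.690×10^5 C
Moles of electrons = 4.690×10^5 / 96485 = 4.861 mol
2H⁺ + 2e⁻ → H₂, so n(H₂) = 4.861 / 2 = 2.431 mol
V = nRT/P = 2.431 × 0.0821 × 329 / 1.15 = 57.10 L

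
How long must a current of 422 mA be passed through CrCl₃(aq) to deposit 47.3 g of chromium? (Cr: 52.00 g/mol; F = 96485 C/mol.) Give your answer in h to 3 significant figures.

n(Cr) = 47.3 / 52.00 = 0.9096 mol
Cr³⁺ + 3e⁻ → Cr, so n(e⁻) = 3 × 0.9096 = 2.729 mol
Q = 2.729 × 96485 = 2.633×10^5 C
t = Q / I = 2.633×10^5 / 0.422 = 6.239×10^5 s = 173 h

173 h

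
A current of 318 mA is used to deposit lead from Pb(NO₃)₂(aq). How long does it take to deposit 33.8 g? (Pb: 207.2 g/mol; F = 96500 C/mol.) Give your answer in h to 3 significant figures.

27.5 h

n(Pb) = 33.8 / 207.2 = 0.1631 mol
Pb²⁺ + 2e⁻ → Pb, so n(e⁻) = 2 × 0.1631 = 0.3262 mol
Q = 0.3262 × 96500 = 31480 C
t = Q / I = 31480 / 0.318 = 98990 s = 27.5 h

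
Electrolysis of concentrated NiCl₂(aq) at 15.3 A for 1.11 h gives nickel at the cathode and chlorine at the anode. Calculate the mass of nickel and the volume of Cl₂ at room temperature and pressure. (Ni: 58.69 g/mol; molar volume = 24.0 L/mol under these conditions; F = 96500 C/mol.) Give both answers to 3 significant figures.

Q = 15.3 × 3996 = 61140 C; n(e⁻) = 61140 / 96500 = 0.6336 mol
Cathode: Ni²⁺ + 2e⁻ → Ni → n(Ni) = 0.6336/2 = 0.3168 mol → 18.6 g
Anode: 2Cl⁻ → Cl₂ + 2e⁻ → n(Cl₂) = 0.6336/2 = 0.3168 mol → 7.60 L

18.6 g Ni; 7.60 L Cl₂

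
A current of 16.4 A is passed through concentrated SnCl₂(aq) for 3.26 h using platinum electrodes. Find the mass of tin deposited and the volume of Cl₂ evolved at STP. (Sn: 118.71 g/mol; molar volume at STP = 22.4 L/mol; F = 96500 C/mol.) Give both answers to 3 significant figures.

118 g Sn; 22.3 L Cl₂

Q = 16.4 × 11736 = 1.925×10^5 C; n(e⁻) = 1.925×10^5 / 96500 = 1.995 mol
Cathode: Sn²⁺ + 2e⁻ → Sn → n(Sn) = 1.995/2 = 0.9975 mol → 118 g
Anode: 2Cl⁻ → Cl₂ + 2e⁻ → n(Cl₂) = 1.995/2 = 0.9975 mol → 22.3 L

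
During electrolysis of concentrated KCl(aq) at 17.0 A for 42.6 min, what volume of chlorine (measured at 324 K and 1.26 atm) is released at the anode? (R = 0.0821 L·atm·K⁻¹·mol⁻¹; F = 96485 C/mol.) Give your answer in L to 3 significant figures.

4.75 L

Q = It = 17.0 × 2556 = 43450 C
n(e⁻) = 43450 / 96485 = 0.4503 mol
2Cl⁻ → Cl₂ + 2e⁻, so n(Cl₂) = 0.4503 / 2 = 0.2252 mol
V = nRT/P = 0.2252 × 0.0821 × 324 / 1.26 = 4.754 L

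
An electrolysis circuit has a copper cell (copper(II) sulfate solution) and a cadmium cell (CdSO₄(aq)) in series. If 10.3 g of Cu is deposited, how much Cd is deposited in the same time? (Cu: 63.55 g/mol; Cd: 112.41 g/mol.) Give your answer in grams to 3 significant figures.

18.2 g

n(Cu) = 10.3 / 63.55 = 0.1621 mol
Cu²⁺ + 2e⁻ → Cu, so n(e⁻) = 2 × 0.1621 = 0.3242 mol
The cells are in series, so the same charge (and hence the same n(e⁻) = 0.3242 mol) passes through both.
Cd²⁺ + 2e⁻ → Cd, so n(Cd) = 0.3242 / 2 = 0.1621 mol
m(Cd) = 0.1621 × 112.41 = 18.2 g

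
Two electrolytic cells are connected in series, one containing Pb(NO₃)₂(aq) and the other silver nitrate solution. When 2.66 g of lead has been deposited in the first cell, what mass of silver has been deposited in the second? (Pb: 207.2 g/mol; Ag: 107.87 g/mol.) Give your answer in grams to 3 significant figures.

2.77 g

n(Pb) = 2.66 / 207.2 = 0.01284 mol
Pb²⁺ + 2e⁻ → Pb, so n(e⁻) = 2 × 0.01284 = 0.02568 mol
In series, the same 0.02568 mol of electrons flows through the second cell.
Ag⁺ + e⁻ → Ag, so n(Ag) = 0.02568 mol
m(Ag) = 0.02568 × 107.87 = 2.77 g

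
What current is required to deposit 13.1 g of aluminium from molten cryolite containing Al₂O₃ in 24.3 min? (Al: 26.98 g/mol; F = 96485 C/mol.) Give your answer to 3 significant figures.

96.4 A

n(Al) = 13.1 / 26.98 = 0.4855 mol
Al³⁺ + 3e⁻ → Al, so n(e⁻) = 3 × 0.4855 = 1.457 mol
Q = 1.457 × 96485 = 1.406×10^5 C
I = Q / t = 1.406×10^5 / 1458 s = 96.4 A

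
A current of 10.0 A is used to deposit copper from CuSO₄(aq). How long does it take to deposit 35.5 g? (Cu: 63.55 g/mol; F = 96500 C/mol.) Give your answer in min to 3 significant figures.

180 min

n(Cu) = 35.5 / 63.55 = 0.5586 mol
Cu²⁺ + 2e⁻ → Cu, so n(e⁻) = 2 × 0.5586 = 1.117 mol
Q = 1.117 × 96500 = 1.078×10^5 C
t = Q / I = 1.078×10^5 / 10.0 = 10780 s = 180 min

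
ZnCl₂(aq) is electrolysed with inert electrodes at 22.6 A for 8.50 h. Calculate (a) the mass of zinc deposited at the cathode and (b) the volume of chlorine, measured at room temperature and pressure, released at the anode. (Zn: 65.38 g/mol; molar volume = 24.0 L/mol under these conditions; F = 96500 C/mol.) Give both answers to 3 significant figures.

Q = 22.6 × 30600 = 6.916×10^5 C; n(e⁻) = 6.916×10^5 / 96500 = 7.167 mol
Cathode: Zn²⁺ + 2e⁻ → Zn → n(Zn) = 7.167/2 = 3.584 mol → 234 g
Anode: 2Cl⁻ → Cl₂ + 2e⁻ → n(Cl₂) = 7.167/2 = 3.584 mol → 86.0 L

234 g Zn; 86.0 L Cl₂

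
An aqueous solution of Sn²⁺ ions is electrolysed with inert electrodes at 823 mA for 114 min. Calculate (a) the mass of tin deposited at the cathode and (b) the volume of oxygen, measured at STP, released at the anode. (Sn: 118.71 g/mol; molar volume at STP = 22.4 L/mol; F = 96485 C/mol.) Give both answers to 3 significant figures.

Q = 0.823 × 6840 = 5629 C; n(e⁻) = 5629 / 96485 = 0.05834 mol
Cathode: Sn²⁺ + 2e⁻ → Sn → n(Sn) = 0.05834/2 = 0.02917 mol → 3.46 g
Anode: 2H₂O → O₂ + 4H⁺ + 4e⁻ → n(O₂) = 0.05834/4 = 0.01459 mol → 0.327 L

3.46 g Sn; 0.327 L O₂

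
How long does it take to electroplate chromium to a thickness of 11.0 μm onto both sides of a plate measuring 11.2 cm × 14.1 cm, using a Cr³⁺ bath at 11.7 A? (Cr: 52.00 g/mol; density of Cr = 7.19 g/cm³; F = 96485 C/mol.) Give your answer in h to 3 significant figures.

0.330 h

Plated area = 2 × 11.2 × 14.1 = 315.8 cm²
Volume = 315.8 × 11.0×10⁻⁴ cm = 0.3474 cm³
m(Cr) = 0.3474 × 7.19 = 2.498 g
n(Cr) = 2.498 / 52.00 = 0.04804 mol; n(e⁻) = 3 × 0.04804 = 0.1441 mol
Q = 0.1441 × 96485 = 13900 C
t = 13900 / 11.7 = 1188 s = 0.330 h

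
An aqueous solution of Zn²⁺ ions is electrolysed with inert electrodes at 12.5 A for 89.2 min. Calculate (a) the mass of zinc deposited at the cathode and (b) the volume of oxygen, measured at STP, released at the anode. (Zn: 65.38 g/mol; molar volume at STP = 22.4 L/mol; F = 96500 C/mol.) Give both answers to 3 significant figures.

Q = 12.5 × 5352 = 66900 C; n(e⁻) = 66900 / 96500 = 0.6933 mol
Cathode: Zn²⁺ + 2e⁻ → Zn → n(Zn) = 0.6933/2 = 0.3467 mol → 22.7 g
Anode: 2H₂O → O₂ + 4H⁺ + 4e⁻ → n(O₂) = 0.6933/4 = 0.1733 mol → 3.88 L

22.7 g Zn; 3.88 L O₂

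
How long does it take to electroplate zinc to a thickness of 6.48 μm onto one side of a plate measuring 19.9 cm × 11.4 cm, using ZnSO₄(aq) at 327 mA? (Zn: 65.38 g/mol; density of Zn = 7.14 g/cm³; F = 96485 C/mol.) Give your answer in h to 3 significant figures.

Plated area = 19.9 × 11.4 = 226.9 cm²
Volume = 226.9 × 6.48×10⁻⁴ cm = 0.1470 cm³
m(Zn) = 0.1470 × 7.14 = 1.050 g
n(Zn) = 1.050 / 65.38 = 0.01606 mol; n(e⁻) = 2 × 0.01606 = 0.03212 mol
Q = 0.03212 × 96485 = 3099 C
t = 3099 / 0.327 = 9477 s = 2.63 h

2.63 h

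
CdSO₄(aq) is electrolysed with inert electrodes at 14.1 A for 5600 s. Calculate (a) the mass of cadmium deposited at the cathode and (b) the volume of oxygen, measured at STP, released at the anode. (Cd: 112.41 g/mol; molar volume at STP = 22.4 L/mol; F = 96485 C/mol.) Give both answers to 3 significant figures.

46.0 g Cd; 4.58 L O₂

Q = 14.1 × 5600 = 78960 C; n(e⁻) = 78960 / 96485 = 0.8184 mol
Cathode: Cd²⁺ + 2e⁻ → Cd → n(Cd) = 0.8184/2 = 0.4092 mol → 46.0 g
Anode: 2H₂O → O₂ + 4H⁺ + 4e⁻ → n(O₂) = 0.8184/4 = 0.2046 mol → 4.58 L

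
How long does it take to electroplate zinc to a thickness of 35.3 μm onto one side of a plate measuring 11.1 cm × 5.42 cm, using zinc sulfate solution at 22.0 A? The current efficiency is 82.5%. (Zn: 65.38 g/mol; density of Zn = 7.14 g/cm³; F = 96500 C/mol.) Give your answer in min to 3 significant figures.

4.11 min

Plated area = 11.1 × 5.42 = 60.16 cm²
Volume = 60.16 × 35.3×10⁻⁴ cm = 0.2124 cm³
m(Zn) = 0.2124 × 7.14 = 1.517 g
n(Zn) = 1.517 / 65.38 = 0.02320 mol; n(e⁻) = 2 × 0.02320 = 0.04640 mol
Q = 0.04640 × 96500 / 0.825 = 5427 C
t = 5427 / 22.0 = 246.7 s = 4.11 min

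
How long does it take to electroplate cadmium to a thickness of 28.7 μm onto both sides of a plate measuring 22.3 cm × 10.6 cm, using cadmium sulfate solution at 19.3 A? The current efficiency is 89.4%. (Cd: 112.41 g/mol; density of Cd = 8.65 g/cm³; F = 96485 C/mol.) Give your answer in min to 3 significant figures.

19.5 min

Plated area = 2 × 22.3 × 10.6 = 472.8 cm²
Volume = 472.8 × 28.7×10⁻⁴ cm = 1.357 cm³
m(Cd) = 1.357 × 8.65 = 11.74 g
n(Cd) = 11.74 / 112.41 = 0.1044 mol; n(e⁻) = 2 × 0.1044 = 0.2088 mol
Q = 0.2088 × 96485 / 0.894 = 22530 C
t = 22530 / 19.3 = 1167 s = 19.5 min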